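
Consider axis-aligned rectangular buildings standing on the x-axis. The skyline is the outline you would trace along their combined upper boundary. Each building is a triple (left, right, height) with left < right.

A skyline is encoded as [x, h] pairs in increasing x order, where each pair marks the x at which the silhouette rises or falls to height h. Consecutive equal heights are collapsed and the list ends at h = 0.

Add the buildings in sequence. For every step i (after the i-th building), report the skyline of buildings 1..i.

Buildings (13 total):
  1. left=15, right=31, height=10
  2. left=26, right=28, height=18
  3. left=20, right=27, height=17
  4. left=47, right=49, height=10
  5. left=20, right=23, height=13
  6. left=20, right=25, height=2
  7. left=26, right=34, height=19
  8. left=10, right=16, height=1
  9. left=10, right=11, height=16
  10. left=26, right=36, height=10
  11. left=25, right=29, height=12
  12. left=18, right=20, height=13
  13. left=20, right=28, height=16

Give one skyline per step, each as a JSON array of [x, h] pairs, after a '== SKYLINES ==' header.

== SKYLINES ==
[[15,10],[31,0]]
[[15,10],[26,18],[28,10],[31,0]]
[[15,10],[20,17],[26,18],[28,10],[31,0]]
[[15,10],[20,17],[26,18],[28,10],[31,0],[47,10],[49,0]]
[[15,10],[20,17],[26,18],[28,10],[31,0],[47,10],[49,0]]
[[15,10],[20,17],[26,18],[28,10],[31,0],[47,10],[49,0]]
[[15,10],[20,17],[26,19],[34,0],[47,10],[49,0]]
[[10,1],[15,10],[20,17],[26,19],[34,0],[47,10],[49,0]]
[[10,16],[11,1],[15,10],[20,17],[26,19],[34,0],[47,10],[49,0]]
[[10,16],[11,1],[15,10],[20,17],[26,19],[34,10],[36,0],[47,10],[49,0]]
[[10,16],[11,1],[15,10],[20,17],[26,19],[34,10],[36,0],[47,10],[49,0]]
[[10,16],[11,1],[15,10],[18,13],[20,17],[26,19],[34,10],[36,0],[47,10],[49,0]]
[[10,16],[11,1],[15,10],[18,13],[20,17],[26,19],[34,10],[36,0],[47,10],[49,0]]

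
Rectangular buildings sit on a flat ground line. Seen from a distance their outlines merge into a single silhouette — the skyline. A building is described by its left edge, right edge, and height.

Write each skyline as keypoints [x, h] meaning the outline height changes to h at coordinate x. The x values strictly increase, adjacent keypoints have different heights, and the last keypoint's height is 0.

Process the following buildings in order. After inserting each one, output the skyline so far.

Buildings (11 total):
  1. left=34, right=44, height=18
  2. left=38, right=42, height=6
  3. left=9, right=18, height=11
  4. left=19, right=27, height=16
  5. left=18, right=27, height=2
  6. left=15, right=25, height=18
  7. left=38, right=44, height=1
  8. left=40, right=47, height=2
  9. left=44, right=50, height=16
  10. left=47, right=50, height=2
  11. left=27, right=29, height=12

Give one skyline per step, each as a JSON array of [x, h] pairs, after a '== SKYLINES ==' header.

== SKYLINES ==
[[34,18],[44,0]]
[[34,18],[44,0]]
[[9,11],[18,0],[34,18],[44,0]]
[[9,11],[18,0],[19,16],[27,0],[34,18],[44,0]]
[[9,11],[18,2],[19,16],[27,0],[34,18],[44,0]]
[[9,11],[15,18],[25,16],[27,0],[34,18],[44,0]]
[[9,11],[15,18],[25,16],[27,0],[34,18],[44,0]]
[[9,11],[15,18],[25,16],[27,0],[34,18],[44,2],[47,0]]
[[9,11],[15,18],[25,16],[27,0],[34,18],[44,16],[50,0]]
[[9,11],[15,18],[25,16],[27,0],[34,18],[44,16],[50,0]]
[[9,11],[15,18],[25,16],[27,12],[29,0],[34,18],[44,16],[50,0]]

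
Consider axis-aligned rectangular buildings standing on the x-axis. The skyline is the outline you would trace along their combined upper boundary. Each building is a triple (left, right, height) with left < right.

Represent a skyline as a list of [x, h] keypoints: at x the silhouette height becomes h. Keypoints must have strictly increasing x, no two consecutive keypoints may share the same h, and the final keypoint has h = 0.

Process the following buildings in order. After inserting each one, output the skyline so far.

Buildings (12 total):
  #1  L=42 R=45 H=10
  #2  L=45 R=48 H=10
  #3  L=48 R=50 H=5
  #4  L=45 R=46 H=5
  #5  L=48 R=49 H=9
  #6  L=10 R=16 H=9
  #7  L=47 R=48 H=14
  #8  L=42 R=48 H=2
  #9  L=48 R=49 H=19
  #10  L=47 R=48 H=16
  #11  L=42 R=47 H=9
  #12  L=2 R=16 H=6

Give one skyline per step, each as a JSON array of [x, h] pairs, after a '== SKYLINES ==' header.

== SKYLINES ==
[[42,10],[45,0]]
[[42,10],[48,0]]
[[42,10],[48,5],[50,0]]
[[42,10],[48,5],[50,0]]
[[42,10],[48,9],[49,5],[50,0]]
[[10,9],[16,0],[42,10],[48,9],[49,5],[50,0]]
[[10,9],[16,0],[42,10],[47,14],[48,9],[49,5],[50,0]]
[[10,9],[16,0],[42,10],[47,14],[48,9],[49,5],[50,0]]
[[10,9],[16,0],[42,10],[47,14],[48,19],[49,5],[50,0]]
[[10,9],[16,0],[42,10],[47,16],[48,19],[49,5],[50,0]]
[[10,9],[16,0],[42,10],[47,16],[48,19],[49,5],[50,0]]
[[2,6],[10,9],[16,0],[42,10],[47,16],[48,19],[49,5],[50,0]]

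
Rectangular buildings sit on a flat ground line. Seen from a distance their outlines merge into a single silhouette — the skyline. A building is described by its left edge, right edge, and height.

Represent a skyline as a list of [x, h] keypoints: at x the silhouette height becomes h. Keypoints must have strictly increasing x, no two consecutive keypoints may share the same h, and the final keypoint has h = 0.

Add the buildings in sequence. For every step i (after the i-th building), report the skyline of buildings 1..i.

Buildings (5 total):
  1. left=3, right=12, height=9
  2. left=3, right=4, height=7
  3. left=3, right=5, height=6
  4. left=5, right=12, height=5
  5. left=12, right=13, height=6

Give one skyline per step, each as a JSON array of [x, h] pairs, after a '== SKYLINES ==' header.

== SKYLINES ==
[[3,9],[12,0]]
[[3,9],[12,0]]
[[3,9],[12,0]]
[[3,9],[12,0]]
[[3,9],[12,6],[13,0]]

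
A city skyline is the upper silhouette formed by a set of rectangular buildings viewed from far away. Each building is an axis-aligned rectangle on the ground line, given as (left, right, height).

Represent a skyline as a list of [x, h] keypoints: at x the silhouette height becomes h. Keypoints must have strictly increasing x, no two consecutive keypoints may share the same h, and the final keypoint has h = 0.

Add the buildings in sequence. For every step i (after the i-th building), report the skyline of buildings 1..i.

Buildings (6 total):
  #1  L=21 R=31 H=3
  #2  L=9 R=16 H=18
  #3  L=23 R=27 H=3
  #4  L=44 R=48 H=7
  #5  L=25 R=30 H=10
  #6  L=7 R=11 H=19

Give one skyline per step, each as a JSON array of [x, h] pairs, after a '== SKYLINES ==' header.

== SKYLINES ==
[[21,3],[31,0]]
[[9,18],[16,0],[21,3],[31,0]]
[[9,18],[16,0],[21,3],[31,0]]
[[9,18],[16,0],[21,3],[31,0],[44,7],[48,0]]
[[9,18],[16,0],[21,3],[25,10],[30,3],[31,0],[44,7],[48,0]]
[[7,19],[11,18],[16,0],[21,3],[25,10],[30,3],[31,0],[44,7],[48,0]]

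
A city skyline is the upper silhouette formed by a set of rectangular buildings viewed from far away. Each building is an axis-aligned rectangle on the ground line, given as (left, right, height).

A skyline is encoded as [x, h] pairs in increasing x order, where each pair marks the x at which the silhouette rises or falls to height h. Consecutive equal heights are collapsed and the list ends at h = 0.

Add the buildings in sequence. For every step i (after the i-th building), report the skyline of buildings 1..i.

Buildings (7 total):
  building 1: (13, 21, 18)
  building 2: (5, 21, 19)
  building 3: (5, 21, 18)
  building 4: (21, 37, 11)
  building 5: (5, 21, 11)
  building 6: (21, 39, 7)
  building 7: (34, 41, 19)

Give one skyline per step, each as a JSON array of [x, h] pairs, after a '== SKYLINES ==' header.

== SKYLINES ==
[[13,18],[21,0]]
[[5,19],[21,0]]
[[5,19],[21,0]]
[[5,19],[21,11],[37,0]]
[[5,19],[21,11],[37,0]]
[[5,19],[21,11],[37,7],[39,0]]
[[5,19],[21,11],[34,19],[41,0]]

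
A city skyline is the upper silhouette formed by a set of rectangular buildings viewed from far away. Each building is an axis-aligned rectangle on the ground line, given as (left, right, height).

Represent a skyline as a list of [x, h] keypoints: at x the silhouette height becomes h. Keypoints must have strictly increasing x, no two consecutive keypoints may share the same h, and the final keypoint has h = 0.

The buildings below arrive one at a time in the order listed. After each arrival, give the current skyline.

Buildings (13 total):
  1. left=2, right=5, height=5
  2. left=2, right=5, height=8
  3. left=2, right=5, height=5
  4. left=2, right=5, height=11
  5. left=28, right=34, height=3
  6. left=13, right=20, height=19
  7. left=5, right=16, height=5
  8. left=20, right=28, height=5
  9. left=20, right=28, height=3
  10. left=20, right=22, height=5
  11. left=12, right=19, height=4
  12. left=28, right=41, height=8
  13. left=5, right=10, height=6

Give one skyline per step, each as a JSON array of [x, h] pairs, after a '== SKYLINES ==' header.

== SKYLINES ==
[[2,5],[5,0]]
[[2,8],[5,0]]
[[2,8],[5,0]]
[[2,11],[5,0]]
[[2,11],[5,0],[28,3],[34,0]]
[[2,11],[5,0],[13,19],[20,0],[28,3],[34,0]]
[[2,11],[5,5],[13,19],[20,0],[28,3],[34,0]]
[[2,11],[5,5],[13,19],[20,5],[28,3],[34,0]]
[[2,11],[5,5],[13,19],[20,5],[28,3],[34,0]]
[[2,11],[5,5],[13,19],[20,5],[28,3],[34,0]]
[[2,11],[5,5],[13,19],[20,5],[28,3],[34,0]]
[[2,11],[5,5],[13,19],[20,5],[28,8],[41,0]]
[[2,11],[5,6],[10,5],[13,19],[20,5],[28,8],[41,0]]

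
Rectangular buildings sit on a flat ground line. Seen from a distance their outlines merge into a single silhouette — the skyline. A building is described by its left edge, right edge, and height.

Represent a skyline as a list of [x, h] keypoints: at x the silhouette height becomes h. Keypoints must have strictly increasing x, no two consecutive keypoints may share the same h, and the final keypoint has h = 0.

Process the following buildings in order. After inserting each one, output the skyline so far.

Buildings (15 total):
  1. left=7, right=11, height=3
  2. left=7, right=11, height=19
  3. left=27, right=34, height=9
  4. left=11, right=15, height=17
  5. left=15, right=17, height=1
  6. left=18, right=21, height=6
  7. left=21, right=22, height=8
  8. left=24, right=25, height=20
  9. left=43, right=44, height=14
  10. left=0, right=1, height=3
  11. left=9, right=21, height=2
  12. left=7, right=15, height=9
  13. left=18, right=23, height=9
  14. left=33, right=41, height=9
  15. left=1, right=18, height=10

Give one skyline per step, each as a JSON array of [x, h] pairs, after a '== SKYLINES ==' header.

== SKYLINES ==
[[7,3],[11,0]]
[[7,19],[11,0]]
[[7,19],[11,0],[27,9],[34,0]]
[[7,19],[11,17],[15,0],[27,9],[34,0]]
[[7,19],[11,17],[15,1],[17,0],[27,9],[34,0]]
[[7,19],[11,17],[15,1],[17,0],[18,6],[21,0],[27,9],[34,0]]
[[7,19],[11,17],[15,1],[17,0],[18,6],[21,8],[22,0],[27,9],[34,0]]
[[7,19],[11,17],[15,1],[17,0],[18,6],[21,8],[22,0],[24,20],[25,0],[27,9],[34,0]]
[[7,19],[11,17],[15,1],[17,0],[18,6],[21,8],[22,0],[24,20],[25,0],[27,9],[34,0],[43,14],[44,0]]
[[0,3],[1,0],[7,19],[11,17],[15,1],[17,0],[18,6],[21,8],[22,0],[24,20],[25,0],[27,9],[34,0],[43,14],[44,0]]
[[0,3],[1,0],[7,19],[11,17],[15,2],[18,6],[21,8],[22,0],[24,20],[25,0],[27,9],[34,0],[43,14],[44,0]]
[[0,3],[1,0],[7,19],[11,17],[15,2],[18,6],[21,8],[22,0],[24,20],[25,0],[27,9],[34,0],[43,14],[44,0]]
[[0,3],[1,0],[7,19],[11,17],[15,2],[18,9],[23,0],[24,20],[25,0],[27,9],[34,0],[43,14],[44,0]]
[[0,3],[1,0],[7,19],[11,17],[15,2],[18,9],[23,0],[24,20],[25,0],[27,9],[41,0],[43,14],[44,0]]
[[0,3],[1,10],[7,19],[11,17],[15,10],[18,9],[23,0],[24,20],[25,0],[27,9],[41,0],[43,14],[44,0]]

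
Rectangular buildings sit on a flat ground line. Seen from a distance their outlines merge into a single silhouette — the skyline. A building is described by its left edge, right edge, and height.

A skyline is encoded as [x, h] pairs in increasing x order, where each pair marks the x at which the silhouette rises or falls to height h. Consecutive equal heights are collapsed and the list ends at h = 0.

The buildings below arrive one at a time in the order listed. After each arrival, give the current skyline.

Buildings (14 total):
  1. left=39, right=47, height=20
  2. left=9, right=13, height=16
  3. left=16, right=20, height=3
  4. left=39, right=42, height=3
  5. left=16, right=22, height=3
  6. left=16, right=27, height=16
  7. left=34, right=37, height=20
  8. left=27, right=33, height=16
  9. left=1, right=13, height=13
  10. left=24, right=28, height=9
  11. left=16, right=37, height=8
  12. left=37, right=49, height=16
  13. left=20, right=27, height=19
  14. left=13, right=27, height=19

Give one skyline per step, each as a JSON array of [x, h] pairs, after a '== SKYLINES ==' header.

== SKYLINES ==
[[39,20],[47,0]]
[[9,16],[13,0],[39,20],[47,0]]
[[9,16],[13,0],[16,3],[20,0],[39,20],[47,0]]
[[9,16],[13,0],[16,3],[20,0],[39,20],[47,0]]
[[9,16],[13,0],[16,3],[22,0],[39,20],[47,0]]
[[9,16],[13,0],[16,16],[27,0],[39,20],[47,0]]
[[9,16],[13,0],[16,16],[27,0],[34,20],[37,0],[39,20],[47,0]]
[[9,16],[13,0],[16,16],[33,0],[34,20],[37,0],[39,20],[47,0]]
[[1,13],[9,16],[13,0],[16,16],[33,0],[34,20],[37,0],[39,20],[47,0]]
[[1,13],[9,16],[13,0],[16,16],[33,0],[34,20],[37,0],[39,20],[47,0]]
[[1,13],[9,16],[13,0],[16,16],[33,8],[34,20],[37,0],[39,20],[47,0]]
[[1,13],[9,16],[13,0],[16,16],[33,8],[34,20],[37,16],[39,20],[47,16],[49,0]]
[[1,13],[9,16],[13,0],[16,16],[20,19],[27,16],[33,8],[34,20],[37,16],[39,20],[47,16],[49,0]]
[[1,13],[9,16],[13,19],[27,16],[33,8],[34,20],[37,16],[39,20],[47,16],[49,0]]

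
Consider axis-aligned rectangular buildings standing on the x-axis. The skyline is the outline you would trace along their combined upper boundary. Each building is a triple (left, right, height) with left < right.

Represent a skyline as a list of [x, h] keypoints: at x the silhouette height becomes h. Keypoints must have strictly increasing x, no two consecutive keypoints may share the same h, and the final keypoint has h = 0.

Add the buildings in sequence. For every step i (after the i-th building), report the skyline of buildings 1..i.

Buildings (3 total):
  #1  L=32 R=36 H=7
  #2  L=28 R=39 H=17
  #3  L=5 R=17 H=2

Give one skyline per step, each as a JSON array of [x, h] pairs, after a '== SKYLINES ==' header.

== SKYLINES ==
[[32,7],[36,0]]
[[28,17],[39,0]]
[[5,2],[17,0],[28,17],[39,0]]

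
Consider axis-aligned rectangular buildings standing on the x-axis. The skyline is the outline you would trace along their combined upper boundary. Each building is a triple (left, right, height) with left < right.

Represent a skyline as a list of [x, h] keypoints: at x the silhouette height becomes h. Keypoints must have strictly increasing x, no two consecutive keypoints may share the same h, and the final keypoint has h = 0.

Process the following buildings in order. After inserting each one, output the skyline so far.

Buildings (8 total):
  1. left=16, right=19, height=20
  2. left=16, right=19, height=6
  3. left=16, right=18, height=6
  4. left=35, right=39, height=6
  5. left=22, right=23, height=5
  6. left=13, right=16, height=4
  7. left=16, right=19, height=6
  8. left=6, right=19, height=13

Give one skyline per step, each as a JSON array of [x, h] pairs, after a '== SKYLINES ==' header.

== SKYLINES ==
[[16,20],[19,0]]
[[16,20],[19,0]]
[[16,20],[19,0]]
[[16,20],[19,0],[35,6],[39,0]]
[[16,20],[19,0],[22,5],[23,0],[35,6],[39,0]]
[[13,4],[16,20],[19,0],[22,5],[23,0],[35,6],[39,0]]
[[13,4],[16,20],[19,0],[22,5],[23,0],[35,6],[39,0]]
[[6,13],[16,20],[19,0],[22,5],[23,0],[35,6],[39,0]]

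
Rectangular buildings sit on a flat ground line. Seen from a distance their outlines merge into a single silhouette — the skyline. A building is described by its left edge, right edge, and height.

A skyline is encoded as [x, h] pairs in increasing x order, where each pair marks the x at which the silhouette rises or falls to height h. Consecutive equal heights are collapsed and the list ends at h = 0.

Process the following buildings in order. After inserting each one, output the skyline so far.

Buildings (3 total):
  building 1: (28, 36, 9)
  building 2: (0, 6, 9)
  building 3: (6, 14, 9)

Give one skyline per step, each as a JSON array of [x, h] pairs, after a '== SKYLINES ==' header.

== SKYLINES ==
[[28,9],[36,0]]
[[0,9],[6,0],[28,9],[36,0]]
[[0,9],[14,0],[28,9],[36,0]]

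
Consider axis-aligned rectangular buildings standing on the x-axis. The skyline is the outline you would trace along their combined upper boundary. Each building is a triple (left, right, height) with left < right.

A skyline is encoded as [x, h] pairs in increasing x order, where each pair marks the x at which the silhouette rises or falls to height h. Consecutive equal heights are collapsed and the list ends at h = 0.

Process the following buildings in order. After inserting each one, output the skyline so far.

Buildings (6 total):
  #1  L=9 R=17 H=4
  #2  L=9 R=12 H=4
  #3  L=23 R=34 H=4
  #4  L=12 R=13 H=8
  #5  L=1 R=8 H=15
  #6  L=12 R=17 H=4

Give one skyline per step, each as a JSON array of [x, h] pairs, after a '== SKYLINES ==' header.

== SKYLINES ==
[[9,4],[17,0]]
[[9,4],[17,0]]
[[9,4],[17,0],[23,4],[34,0]]
[[9,4],[12,8],[13,4],[17,0],[23,4],[34,0]]
[[1,15],[8,0],[9,4],[12,8],[13,4],[17,0],[23,4],[34,0]]
[[1,15],[8,0],[9,4],[12,8],[13,4],[17,0],[23,4],[34,0]]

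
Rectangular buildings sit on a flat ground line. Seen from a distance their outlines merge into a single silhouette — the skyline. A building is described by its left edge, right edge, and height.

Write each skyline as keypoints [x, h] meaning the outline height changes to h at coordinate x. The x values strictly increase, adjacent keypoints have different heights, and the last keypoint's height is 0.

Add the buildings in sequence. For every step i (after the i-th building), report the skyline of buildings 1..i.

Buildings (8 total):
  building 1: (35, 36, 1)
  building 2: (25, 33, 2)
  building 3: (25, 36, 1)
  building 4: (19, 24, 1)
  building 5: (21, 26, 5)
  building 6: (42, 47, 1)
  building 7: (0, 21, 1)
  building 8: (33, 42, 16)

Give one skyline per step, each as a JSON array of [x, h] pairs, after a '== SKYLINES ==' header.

== SKYLINES ==
[[35,1],[36,0]]
[[25,2],[33,0],[35,1],[36,0]]
[[25,2],[33,1],[36,0]]
[[19,1],[24,0],[25,2],[33,1],[36,0]]
[[19,1],[21,5],[26,2],[33,1],[36,0]]
[[19,1],[21,5],[26,2],[33,1],[36,0],[42,1],[47,0]]
[[0,1],[21,5],[26,2],[33,1],[36,0],[42,1],[47,0]]
[[0,1],[21,5],[26,2],[33,16],[42,1],[47,0]]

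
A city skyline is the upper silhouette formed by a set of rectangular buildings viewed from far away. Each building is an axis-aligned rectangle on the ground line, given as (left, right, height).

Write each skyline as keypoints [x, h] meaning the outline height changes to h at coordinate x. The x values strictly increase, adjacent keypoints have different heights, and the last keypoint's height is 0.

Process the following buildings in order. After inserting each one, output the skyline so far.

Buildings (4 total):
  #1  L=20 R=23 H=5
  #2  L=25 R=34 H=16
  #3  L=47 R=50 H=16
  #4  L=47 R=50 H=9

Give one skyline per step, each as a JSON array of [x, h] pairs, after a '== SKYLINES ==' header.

== SKYLINES ==
[[20,5],[23,0]]
[[20,5],[23,0],[25,16],[34,0]]
[[20,5],[23,0],[25,16],[34,0],[47,16],[50,0]]
[[20,5],[23,0],[25,16],[34,0],[47,16],[50,0]]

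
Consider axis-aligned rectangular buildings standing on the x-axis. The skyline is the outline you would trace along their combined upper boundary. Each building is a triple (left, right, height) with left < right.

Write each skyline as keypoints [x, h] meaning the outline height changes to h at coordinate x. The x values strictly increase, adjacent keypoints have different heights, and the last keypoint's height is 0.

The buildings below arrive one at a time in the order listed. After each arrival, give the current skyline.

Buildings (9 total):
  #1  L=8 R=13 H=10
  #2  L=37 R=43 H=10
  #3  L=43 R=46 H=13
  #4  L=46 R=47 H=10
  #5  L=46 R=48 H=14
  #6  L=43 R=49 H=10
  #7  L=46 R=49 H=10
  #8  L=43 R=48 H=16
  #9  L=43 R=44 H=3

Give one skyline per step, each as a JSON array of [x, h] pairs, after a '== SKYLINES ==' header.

== SKYLINES ==
[[8,10],[13,0]]
[[8,10],[13,0],[37,10],[43,0]]
[[8,10],[13,0],[37,10],[43,13],[46,0]]
[[8,10],[13,0],[37,10],[43,13],[46,10],[47,0]]
[[8,10],[13,0],[37,10],[43,13],[46,14],[48,0]]
[[8,10],[13,0],[37,10],[43,13],[46,14],[48,10],[49,0]]
[[8,10],[13,0],[37,10],[43,13],[46,14],[48,10],[49,0]]
[[8,10],[13,0],[37,10],[43,16],[48,10],[49,0]]
[[8,10],[13,0],[37,10],[43,16],[48,10],[49,0]]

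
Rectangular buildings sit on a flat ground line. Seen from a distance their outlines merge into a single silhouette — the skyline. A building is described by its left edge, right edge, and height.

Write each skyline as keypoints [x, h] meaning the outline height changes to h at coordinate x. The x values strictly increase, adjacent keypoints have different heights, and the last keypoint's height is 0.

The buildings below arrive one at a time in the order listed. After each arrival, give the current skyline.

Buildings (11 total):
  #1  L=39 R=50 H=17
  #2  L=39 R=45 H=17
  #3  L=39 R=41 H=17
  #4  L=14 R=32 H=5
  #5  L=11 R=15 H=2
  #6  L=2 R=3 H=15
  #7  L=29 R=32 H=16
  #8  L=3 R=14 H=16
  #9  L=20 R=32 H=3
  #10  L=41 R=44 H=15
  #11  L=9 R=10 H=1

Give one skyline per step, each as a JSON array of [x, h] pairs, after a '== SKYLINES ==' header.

== SKYLINES ==
[[39,17],[50,0]]
[[39,17],[50,0]]
[[39,17],[50,0]]
[[14,5],[32,0],[39,17],[50,0]]
[[11,2],[14,5],[32,0],[39,17],[50,0]]
[[2,15],[3,0],[11,2],[14,5],[32,0],[39,17],[50,0]]
[[2,15],[3,0],[11,2],[14,5],[29,16],[32,0],[39,17],[50,0]]
[[2,15],[3,16],[14,5],[29,16],[32,0],[39,17],[50,0]]
[[2,15],[3,16],[14,5],[29,16],[32,0],[39,17],[50,0]]
[[2,15],[3,16],[14,5],[29,16],[32,0],[39,17],[50,0]]
[[2,15],[3,16],[14,5],[29,16],[32,0],[39,17],[50,0]]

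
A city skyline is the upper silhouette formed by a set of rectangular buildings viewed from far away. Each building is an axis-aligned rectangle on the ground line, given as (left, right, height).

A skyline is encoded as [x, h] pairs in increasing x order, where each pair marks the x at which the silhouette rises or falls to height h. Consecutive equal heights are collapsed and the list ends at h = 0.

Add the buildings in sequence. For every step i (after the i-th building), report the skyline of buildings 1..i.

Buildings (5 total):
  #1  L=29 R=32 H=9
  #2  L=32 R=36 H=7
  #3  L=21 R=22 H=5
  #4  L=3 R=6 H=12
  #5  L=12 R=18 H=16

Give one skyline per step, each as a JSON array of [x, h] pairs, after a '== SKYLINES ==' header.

== SKYLINES ==
[[29,9],[32,0]]
[[29,9],[32,7],[36,0]]
[[21,5],[22,0],[29,9],[32,7],[36,0]]
[[3,12],[6,0],[21,5],[22,0],[29,9],[32,7],[36,0]]
[[3,12],[6,0],[12,16],[18,0],[21,5],[22,0],[29,9],[32,7],[36,0]]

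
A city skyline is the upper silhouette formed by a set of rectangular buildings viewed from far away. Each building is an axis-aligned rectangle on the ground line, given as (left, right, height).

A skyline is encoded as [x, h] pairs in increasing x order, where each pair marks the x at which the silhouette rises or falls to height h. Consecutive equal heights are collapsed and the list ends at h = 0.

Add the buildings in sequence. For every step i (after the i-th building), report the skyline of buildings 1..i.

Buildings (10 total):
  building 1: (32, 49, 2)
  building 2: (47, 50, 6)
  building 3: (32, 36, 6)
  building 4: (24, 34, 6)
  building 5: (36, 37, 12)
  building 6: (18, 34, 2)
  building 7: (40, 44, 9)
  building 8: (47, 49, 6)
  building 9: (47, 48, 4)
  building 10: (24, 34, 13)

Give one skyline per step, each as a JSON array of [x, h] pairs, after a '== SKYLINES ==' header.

== SKYLINES ==
[[32,2],[49,0]]
[[32,2],[47,6],[50,0]]
[[32,6],[36,2],[47,6],[50,0]]
[[24,6],[36,2],[47,6],[50,0]]
[[24,6],[36,12],[37,2],[47,6],[50,0]]
[[18,2],[24,6],[36,12],[37,2],[47,6],[50,0]]
[[18,2],[24,6],[36,12],[37,2],[40,9],[44,2],[47,6],[50,0]]
[[18,2],[24,6],[36,12],[37,2],[40,9],[44,2],[47,6],[50,0]]
[[18,2],[24,6],[36,12],[37,2],[40,9],[44,2],[47,6],[50,0]]
[[18,2],[24,13],[34,6],[36,12],[37,2],[40,9],[44,2],[47,6],[50,0]]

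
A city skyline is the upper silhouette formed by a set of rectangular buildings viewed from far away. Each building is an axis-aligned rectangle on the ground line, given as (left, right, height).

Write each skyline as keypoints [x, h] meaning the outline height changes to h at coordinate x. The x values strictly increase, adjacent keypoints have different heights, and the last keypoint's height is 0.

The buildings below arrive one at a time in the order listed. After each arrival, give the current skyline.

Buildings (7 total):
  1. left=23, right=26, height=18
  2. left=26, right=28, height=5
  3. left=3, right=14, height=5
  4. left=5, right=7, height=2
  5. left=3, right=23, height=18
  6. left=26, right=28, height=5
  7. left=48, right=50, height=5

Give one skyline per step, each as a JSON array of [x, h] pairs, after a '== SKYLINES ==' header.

== SKYLINES ==
[[23,18],[26,0]]
[[23,18],[26,5],[28,0]]
[[3,5],[14,0],[23,18],[26,5],[28,0]]
[[3,5],[14,0],[23,18],[26,5],[28,0]]
[[3,18],[26,5],[28,0]]
[[3,18],[26,5],[28,0]]
[[3,18],[26,5],[28,0],[48,5],[50,0]]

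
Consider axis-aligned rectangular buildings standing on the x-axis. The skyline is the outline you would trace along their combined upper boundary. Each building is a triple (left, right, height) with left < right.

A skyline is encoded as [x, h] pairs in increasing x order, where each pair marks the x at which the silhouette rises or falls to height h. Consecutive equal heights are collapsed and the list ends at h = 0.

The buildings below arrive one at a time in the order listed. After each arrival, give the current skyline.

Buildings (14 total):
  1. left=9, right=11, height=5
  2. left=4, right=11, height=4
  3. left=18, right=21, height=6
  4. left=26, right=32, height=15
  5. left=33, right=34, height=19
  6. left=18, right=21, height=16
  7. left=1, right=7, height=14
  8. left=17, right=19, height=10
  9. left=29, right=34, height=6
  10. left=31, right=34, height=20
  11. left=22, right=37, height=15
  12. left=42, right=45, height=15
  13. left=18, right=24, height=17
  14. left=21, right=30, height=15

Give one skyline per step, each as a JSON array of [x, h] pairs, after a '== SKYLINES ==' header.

== SKYLINES ==
[[9,5],[11,0]]
[[4,4],[9,5],[11,0]]
[[4,4],[9,5],[11,0],[18,6],[21,0]]
[[4,4],[9,5],[11,0],[18,6],[21,0],[26,15],[32,0]]
[[4,4],[9,5],[11,0],[18,6],[21,0],[26,15],[32,0],[33,19],[34,0]]
[[4,4],[9,5],[11,0],[18,16],[21,0],[26,15],[32,0],[33,19],[34,0]]
[[1,14],[7,4],[9,5],[11,0],[18,16],[21,0],[26,15],[32,0],[33,19],[34,0]]
[[1,14],[7,4],[9,5],[11,0],[17,10],[18,16],[21,0],[26,15],[32,0],[33,19],[34,0]]
[[1,14],[7,4],[9,5],[11,0],[17,10],[18,16],[21,0],[26,15],[32,6],[33,19],[34,0]]
[[1,14],[7,4],[9,5],[11,0],[17,10],[18,16],[21,0],[26,15],[31,20],[34,0]]
[[1,14],[7,4],[9,5],[11,0],[17,10],[18,16],[21,0],[22,15],[31,20],[34,15],[37,0]]
[[1,14],[7,4],[9,5],[11,0],[17,10],[18,16],[21,0],[22,15],[31,20],[34,15],[37,0],[42,15],[45,0]]
[[1,14],[7,4],[9,5],[11,0],[17,10],[18,17],[24,15],[31,20],[34,15],[37,0],[42,15],[45,0]]
[[1,14],[7,4],[9,5],[11,0],[17,10],[18,17],[24,15],[31,20],[34,15],[37,0],[42,15],[45,0]]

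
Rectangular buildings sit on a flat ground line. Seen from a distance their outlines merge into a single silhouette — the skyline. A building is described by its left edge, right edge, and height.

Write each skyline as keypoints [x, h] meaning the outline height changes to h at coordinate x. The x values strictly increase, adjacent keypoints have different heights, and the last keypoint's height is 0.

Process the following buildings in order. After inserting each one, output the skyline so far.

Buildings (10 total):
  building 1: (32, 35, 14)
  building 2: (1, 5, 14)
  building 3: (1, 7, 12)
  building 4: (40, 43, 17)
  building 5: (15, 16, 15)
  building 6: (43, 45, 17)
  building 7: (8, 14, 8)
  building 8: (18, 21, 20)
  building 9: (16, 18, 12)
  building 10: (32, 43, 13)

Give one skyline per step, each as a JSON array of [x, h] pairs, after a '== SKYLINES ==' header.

== SKYLINES ==
[[32,14],[35,0]]
[[1,14],[5,0],[32,14],[35,0]]
[[1,14],[5,12],[7,0],[32,14],[35,0]]
[[1,14],[5,12],[7,0],[32,14],[35,0],[40,17],[43,0]]
[[1,14],[5,12],[7,0],[15,15],[16,0],[32,14],[35,0],[40,17],[43,0]]
[[1,14],[5,12],[7,0],[15,15],[16,0],[32,14],[35,0],[40,17],[45,0]]
[[1,14],[5,12],[7,0],[8,8],[14,0],[15,15],[16,0],[32,14],[35,0],[40,17],[45,0]]
[[1,14],[5,12],[7,0],[8,8],[14,0],[15,15],[16,0],[18,20],[21,0],[32,14],[35,0],[40,17],[45,0]]
[[1,14],[5,12],[7,0],[8,8],[14,0],[15,15],[16,12],[18,20],[21,0],[32,14],[35,0],[40,17],[45,0]]
[[1,14],[5,12],[7,0],[8,8],[14,0],[15,15],[16,12],[18,20],[21,0],[32,14],[35,13],[40,17],[45,0]]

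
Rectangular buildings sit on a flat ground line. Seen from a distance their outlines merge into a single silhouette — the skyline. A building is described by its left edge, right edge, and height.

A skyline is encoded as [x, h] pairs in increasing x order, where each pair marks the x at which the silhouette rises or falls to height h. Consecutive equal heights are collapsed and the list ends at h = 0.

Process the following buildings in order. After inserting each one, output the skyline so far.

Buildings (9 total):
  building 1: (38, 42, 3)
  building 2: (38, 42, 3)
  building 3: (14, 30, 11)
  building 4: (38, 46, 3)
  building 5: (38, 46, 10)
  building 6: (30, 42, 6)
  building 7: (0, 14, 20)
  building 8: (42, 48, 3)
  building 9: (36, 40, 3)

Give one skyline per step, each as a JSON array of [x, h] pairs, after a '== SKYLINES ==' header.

== SKYLINES ==
[[38,3],[42,0]]
[[38,3],[42,0]]
[[14,11],[30,0],[38,3],[42,0]]
[[14,11],[30,0],[38,3],[46,0]]
[[14,11],[30,0],[38,10],[46,0]]
[[14,11],[30,6],[38,10],[46,0]]
[[0,20],[14,11],[30,6],[38,10],[46,0]]
[[0,20],[14,11],[30,6],[38,10],[46,3],[48,0]]
[[0,20],[14,11],[30,6],[38,10],[46,3],[48,0]]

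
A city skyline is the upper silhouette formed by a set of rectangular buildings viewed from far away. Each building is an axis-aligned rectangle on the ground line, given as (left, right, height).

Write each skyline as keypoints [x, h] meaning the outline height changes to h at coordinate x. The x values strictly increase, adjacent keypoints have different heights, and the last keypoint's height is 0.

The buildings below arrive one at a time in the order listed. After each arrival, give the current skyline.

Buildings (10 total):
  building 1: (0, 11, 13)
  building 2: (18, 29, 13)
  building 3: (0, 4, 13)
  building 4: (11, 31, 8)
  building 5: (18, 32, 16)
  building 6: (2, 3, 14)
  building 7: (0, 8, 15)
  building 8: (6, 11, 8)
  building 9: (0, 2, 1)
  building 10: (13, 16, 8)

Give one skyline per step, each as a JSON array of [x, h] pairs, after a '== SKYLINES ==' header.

== SKYLINES ==
[[0,13],[11,0]]
[[0,13],[11,0],[18,13],[29,0]]
[[0,13],[11,0],[18,13],[29,0]]
[[0,13],[11,8],[18,13],[29,8],[31,0]]
[[0,13],[11,8],[18,16],[32,0]]
[[0,13],[2,14],[3,13],[11,8],[18,16],[32,0]]
[[0,15],[8,13],[11,8],[18,16],[32,0]]
[[0,15],[8,13],[11,8],[18,16],[32,0]]
[[0,15],[8,13],[11,8],[18,16],[32,0]]
[[0,15],[8,13],[11,8],[18,16],[32,0]]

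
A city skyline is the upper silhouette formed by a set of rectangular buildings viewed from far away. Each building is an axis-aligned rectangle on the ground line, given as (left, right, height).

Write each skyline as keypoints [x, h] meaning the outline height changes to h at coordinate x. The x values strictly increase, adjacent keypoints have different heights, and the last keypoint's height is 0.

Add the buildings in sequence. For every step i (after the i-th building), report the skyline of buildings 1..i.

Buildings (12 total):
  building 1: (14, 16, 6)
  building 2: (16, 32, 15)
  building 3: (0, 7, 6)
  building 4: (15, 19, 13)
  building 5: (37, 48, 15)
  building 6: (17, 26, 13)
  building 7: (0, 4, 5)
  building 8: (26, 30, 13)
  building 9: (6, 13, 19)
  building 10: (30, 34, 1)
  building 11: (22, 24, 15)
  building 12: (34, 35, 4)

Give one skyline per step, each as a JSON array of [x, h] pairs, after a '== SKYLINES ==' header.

== SKYLINES ==
[[14,6],[16,0]]
[[14,6],[16,15],[32,0]]
[[0,6],[7,0],[14,6],[16,15],[32,0]]
[[0,6],[7,0],[14,6],[15,13],[16,15],[32,0]]
[[0,6],[7,0],[14,6],[15,13],[16,15],[32,0],[37,15],[48,0]]
[[0,6],[7,0],[14,6],[15,13],[16,15],[32,0],[37,15],[48,0]]
[[0,6],[7,0],[14,6],[15,13],[16,15],[32,0],[37,15],[48,0]]
[[0,6],[7,0],[14,6],[15,13],[16,15],[32,0],[37,15],[48,0]]
[[0,6],[6,19],[13,0],[14,6],[15,13],[16,15],[32,0],[37,15],[48,0]]
[[0,6],[6,19],[13,0],[14,6],[15,13],[16,15],[32,1],[34,0],[37,15],[48,0]]
[[0,6],[6,19],[13,0],[14,6],[15,13],[16,15],[32,1],[34,0],[37,15],[48,0]]
[[0,6],[6,19],[13,0],[14,6],[15,13],[16,15],[32,1],[34,4],[35,0],[37,15],[48,0]]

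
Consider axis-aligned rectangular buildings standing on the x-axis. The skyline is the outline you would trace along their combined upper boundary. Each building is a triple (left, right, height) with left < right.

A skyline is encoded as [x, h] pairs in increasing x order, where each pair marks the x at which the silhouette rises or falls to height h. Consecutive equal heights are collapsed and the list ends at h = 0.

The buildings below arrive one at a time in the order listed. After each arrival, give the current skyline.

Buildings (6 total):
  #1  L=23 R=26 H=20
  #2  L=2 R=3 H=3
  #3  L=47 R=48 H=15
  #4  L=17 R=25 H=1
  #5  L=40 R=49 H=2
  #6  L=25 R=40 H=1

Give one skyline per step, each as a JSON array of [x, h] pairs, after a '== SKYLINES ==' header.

== SKYLINES ==
[[23,20],[26,0]]
[[2,3],[3,0],[23,20],[26,0]]
[[2,3],[3,0],[23,20],[26,0],[47,15],[48,0]]
[[2,3],[3,0],[17,1],[23,20],[26,0],[47,15],[48,0]]
[[2,3],[3,0],[17,1],[23,20],[26,0],[40,2],[47,15],[48,2],[49,0]]
[[2,3],[3,0],[17,1],[23,20],[26,1],[40,2],[47,15],[48,2],[49,0]]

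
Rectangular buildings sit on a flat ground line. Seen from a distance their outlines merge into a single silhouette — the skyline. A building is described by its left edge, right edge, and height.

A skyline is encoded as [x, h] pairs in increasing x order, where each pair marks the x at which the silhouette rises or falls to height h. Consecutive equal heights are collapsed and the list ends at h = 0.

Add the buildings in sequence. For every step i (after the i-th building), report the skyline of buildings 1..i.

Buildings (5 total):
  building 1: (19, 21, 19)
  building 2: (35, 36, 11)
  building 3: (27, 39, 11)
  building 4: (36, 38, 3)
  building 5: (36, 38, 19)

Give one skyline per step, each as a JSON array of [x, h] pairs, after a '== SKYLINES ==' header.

== SKYLINES ==
[[19,19],[21,0]]
[[19,19],[21,0],[35,11],[36,0]]
[[19,19],[21,0],[27,11],[39,0]]
[[19,19],[21,0],[27,11],[39,0]]
[[19,19],[21,0],[27,11],[36,19],[38,11],[39,0]]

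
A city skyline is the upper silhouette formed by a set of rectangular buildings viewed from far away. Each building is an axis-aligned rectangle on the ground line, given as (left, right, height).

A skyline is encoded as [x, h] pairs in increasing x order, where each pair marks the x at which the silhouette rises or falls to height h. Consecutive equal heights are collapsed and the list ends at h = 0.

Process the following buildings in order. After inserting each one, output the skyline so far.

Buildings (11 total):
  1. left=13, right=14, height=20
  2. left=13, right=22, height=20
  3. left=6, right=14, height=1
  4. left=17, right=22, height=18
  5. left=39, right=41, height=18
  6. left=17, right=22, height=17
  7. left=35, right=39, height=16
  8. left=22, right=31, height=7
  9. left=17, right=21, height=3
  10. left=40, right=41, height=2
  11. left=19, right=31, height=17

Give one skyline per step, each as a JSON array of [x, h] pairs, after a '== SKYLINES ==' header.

== SKYLINES ==
[[13,20],[14,0]]
[[13,20],[22,0]]
[[6,1],[13,20],[22,0]]
[[6,1],[13,20],[22,0]]
[[6,1],[13,20],[22,0],[39,18],[41,0]]
[[6,1],[13,20],[22,0],[39,18],[41,0]]
[[6,1],[13,20],[22,0],[35,16],[39,18],[41,0]]
[[6,1],[13,20],[22,7],[31,0],[35,16],[39,18],[41,0]]
[[6,1],[13,20],[22,7],[31,0],[35,16],[39,18],[41,0]]
[[6,1],[13,20],[22,7],[31,0],[35,16],[39,18],[41,0]]
[[6,1],[13,20],[22,17],[31,0],[35,16],[39,18],[41,0]]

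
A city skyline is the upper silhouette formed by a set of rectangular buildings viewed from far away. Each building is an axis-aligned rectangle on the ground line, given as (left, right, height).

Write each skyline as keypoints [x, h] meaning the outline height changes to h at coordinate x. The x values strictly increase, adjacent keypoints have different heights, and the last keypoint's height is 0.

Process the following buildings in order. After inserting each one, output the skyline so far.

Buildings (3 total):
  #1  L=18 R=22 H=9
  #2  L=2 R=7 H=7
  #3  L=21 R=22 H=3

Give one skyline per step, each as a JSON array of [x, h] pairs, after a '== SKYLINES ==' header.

== SKYLINES ==
[[18,9],[22,0]]
[[2,7],[7,0],[18,9],[22,0]]
[[2,7],[7,0],[18,9],[22,0]]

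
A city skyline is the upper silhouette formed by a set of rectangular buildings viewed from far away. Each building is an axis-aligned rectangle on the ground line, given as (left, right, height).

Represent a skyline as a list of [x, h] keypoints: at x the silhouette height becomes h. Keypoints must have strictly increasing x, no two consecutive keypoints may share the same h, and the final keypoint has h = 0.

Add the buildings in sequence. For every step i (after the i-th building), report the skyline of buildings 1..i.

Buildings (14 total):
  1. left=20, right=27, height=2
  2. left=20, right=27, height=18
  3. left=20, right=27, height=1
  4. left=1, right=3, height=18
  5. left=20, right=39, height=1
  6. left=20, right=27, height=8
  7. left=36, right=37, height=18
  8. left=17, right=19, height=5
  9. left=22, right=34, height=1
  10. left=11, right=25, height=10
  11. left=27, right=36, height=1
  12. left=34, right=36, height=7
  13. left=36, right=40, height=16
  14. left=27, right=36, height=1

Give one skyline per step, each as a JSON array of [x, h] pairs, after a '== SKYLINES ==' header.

== SKYLINES ==
[[20,2],[27,0]]
[[20,18],[27,0]]
[[20,18],[27,0]]
[[1,18],[3,0],[20,18],[27,0]]
[[1,18],[3,0],[20,18],[27,1],[39,0]]
[[1,18],[3,0],[20,18],[27,1],[39,0]]
[[1,18],[3,0],[20,18],[27,1],[36,18],[37,1],[39,0]]
[[1,18],[3,0],[17,5],[19,0],[20,18],[27,1],[36,18],[37,1],[39,0]]
[[1,18],[3,0],[17,5],[19,0],[20,18],[27,1],[36,18],[37,1],[39,0]]
[[1,18],[3,0],[11,10],[20,18],[27,1],[36,18],[37,1],[39,0]]
[[1,18],[3,0],[11,10],[20,18],[27,1],[36,18],[37,1],[39,0]]
[[1,18],[3,0],[11,10],[20,18],[27,1],[34,7],[36,18],[37,1],[39,0]]
[[1,18],[3,0],[11,10],[20,18],[27,1],[34,7],[36,18],[37,16],[40,0]]
[[1,18],[3,0],[11,10],[20,18],[27,1],[34,7],[36,18],[37,16],[40,0]]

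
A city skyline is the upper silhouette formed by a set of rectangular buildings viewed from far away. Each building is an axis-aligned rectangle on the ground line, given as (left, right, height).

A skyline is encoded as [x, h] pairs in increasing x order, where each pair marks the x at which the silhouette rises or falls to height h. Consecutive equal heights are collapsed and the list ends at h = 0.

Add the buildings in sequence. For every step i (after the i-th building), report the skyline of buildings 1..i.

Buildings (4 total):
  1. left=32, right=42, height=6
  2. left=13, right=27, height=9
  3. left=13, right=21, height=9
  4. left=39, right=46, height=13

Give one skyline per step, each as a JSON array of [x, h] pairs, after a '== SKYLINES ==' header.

== SKYLINES ==
[[32,6],[42,0]]
[[13,9],[27,0],[32,6],[42,0]]
[[13,9],[27,0],[32,6],[42,0]]
[[13,9],[27,0],[32,6],[39,13],[46,0]]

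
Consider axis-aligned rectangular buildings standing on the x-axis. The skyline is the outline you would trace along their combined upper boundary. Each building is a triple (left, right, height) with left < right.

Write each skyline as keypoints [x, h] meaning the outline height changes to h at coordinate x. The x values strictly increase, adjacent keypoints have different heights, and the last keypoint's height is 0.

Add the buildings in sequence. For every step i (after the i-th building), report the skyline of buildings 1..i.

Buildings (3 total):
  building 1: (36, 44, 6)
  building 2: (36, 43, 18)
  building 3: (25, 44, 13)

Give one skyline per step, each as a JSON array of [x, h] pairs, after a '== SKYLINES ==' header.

== SKYLINES ==
[[36,6],[44,0]]
[[36,18],[43,6],[44,0]]
[[25,13],[36,18],[43,13],[44,0]]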